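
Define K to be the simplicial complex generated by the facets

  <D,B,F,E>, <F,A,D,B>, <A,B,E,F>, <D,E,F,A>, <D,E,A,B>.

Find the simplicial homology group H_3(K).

Fix the vertex order A < B < D < E < F and write every simplex with vertices in increasing order. Then dim K = 3 and the simplices of K are:

  0-simplices (5): A, B, D, E, F
  1-simplices (10): AB, AD, AE, AF, BD, BE, BF, DE, DF, EF
  2-simplices (10): ABD, ABE, ABF, ADE, ADF, AEF, BDE, BDF, BEF, DEF
  3-simplices (5): ABDE, ABDF, ABEF, ADEF, BDEF

giving chain groups C_0 ≅ Z^5, C_1 ≅ Z^10, C_2 ≅ Z^10, C_3 ≅ Z^5.

∂_1: C_1 → C_0 is given by ∂[p,q] = [q] − [p]. For instance
  ∂AF = F − A.
The resulting 5×10 matrix has rank 4, and its Smith normal form has invariant factors (1,1,1,1).

Boundary ∂_2: C_2 → C_1 sends each 2-simplex [p,q,r] to [q,r] − [p,r] + [p,q]. For instance
  ∂BEF = EF − BF + BE,
  ∂DEF = EF − DF + DE.
The 10×10 boundary matrix has rank 6 and Smith normal form diag(1,1,1,1,1,1).

Boundary ∂_3: C_3 → C_2 sends each 3-simplex σ to the alternating sum Σ_i (−1)^i (σ with its i-th vertex removed). For instance
  ∂ABDE = BDE − ADE + ABE − ABD,
  ∂ABDF = BDF − ADF + ABF − ABD.
The resulting 10×5 matrix has rank 4, and its Smith normal form has invariant factors (1,1,1,1).

Reading off H_k = ker ∂_k / im ∂_{k+1}:

  H_3: rank ker ∂_3 − rank ∂_4 = (5 − 4) − 0 = 1, and there is no ∂_4, so H_3 ≅ Z.

H_3 ≅ Z.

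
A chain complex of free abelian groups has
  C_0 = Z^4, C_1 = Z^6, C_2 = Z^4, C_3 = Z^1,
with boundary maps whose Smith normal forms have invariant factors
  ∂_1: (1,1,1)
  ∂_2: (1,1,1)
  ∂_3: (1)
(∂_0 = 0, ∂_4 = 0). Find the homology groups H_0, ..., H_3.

H_0 ≅ Z,  H_1 = 0,  H_2 = 0,  H_3 = 0.

H_0: b_0 = 4 − 0 − 3 = 1; torsion from ∂_1 factors > 1: none. So H_0 ≅ Z.
H_1: b_1 = 6 − 3 − 3 = 0; torsion from ∂_2 factors > 1: none. So H_1 ≅ 0.
H_2: b_2 = 4 − 3 − 1 = 0; torsion from ∂_3 factors > 1: none. So H_2 ≅ 0.
H_3: b_3 = 1 − 1 − 0 = 0; torsion from ∂_4 factors > 1: none. So H_3 ≅ 0.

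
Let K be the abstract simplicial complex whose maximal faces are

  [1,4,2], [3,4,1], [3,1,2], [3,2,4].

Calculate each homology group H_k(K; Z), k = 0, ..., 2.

H_0 ≅ Z,  H_1 = 0,  H_2 ≅ Z.

K has 4 vertices, 6 edges, 4 triangles.
rank ∂_0 = 0, rank ∂_1 = 3 ⇒ b_0 = 4 − 0 − 3 = 1; all invariant factors of ∂_1 are 1 so no torsion. So H_0 = Z.
rank ∂_1 = 3, rank ∂_2 = 3 ⇒ b_1 = 6 − 3 − 3 = 0; all invariant factors of ∂_2 are 1 so no torsion. So H_1 = 0.
rank ∂_2 = 3, rank ∂_3 = 0 ⇒ b_2 = 4 − 3 − 0 = 1. So H_2 = Z.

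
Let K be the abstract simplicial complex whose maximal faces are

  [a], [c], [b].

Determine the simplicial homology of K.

H_0 = Z^3.

We work with the vertex ordering a < b < c. The simplices of K, each written with vertices in increasing order, are:

  0-simplices (3): a, b, c

so the chain groups are C_0 ≅ Z^3.

Reading off H_k = ker ∂_k / im ∂_{k+1}:

  H_0: rank C_0 − rank ∂_1 = 3 − 0 = 3, and there is no ∂_1, so H_0 ≅ Z^3.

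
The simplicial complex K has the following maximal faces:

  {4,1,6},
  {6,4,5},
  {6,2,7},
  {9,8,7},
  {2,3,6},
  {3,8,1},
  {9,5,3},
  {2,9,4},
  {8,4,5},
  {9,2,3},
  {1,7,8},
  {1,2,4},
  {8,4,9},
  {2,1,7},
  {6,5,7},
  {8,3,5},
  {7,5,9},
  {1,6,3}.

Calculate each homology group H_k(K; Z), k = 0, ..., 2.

Fix the vertex order 1 < 2 < 3 < 4 < 5 < 6 < 7 < 8 < 9 and write every simplex with vertices in increasing order. Then dim K = 2 and the simplices of K are:

  0-simplices (9): [1], [2], [3], [4], [5], [6], [7], [8], [9]
  1-simplices (27): (27 of them)
  2-simplices (18): [1,2,4], [1,2,7], [1,3,6], [1,3,8], [1,4,6], [1,7,8], [2,3,6], [2,3,9], [2,4,9], [2,6,7], [3,5,8], [3,5,9], [4,5,6], [4,5,8], [4,8,9], [5,6,7], [5,7,9], [7,8,9]

giving chain groups C_0 ≅ Z^9, C_1 ≅ Z^27, C_2 ≅ Z^18.

Boundary ∂_1: C_1 → C_0 sends each edge [p,q] (with p < q) to q − p.
The 9×27 boundary matrix has rank 8 and Smith normal form diag(1,1,1,1,1,1,1,1).

∂_2: C_2 → C_1 acts by ∂[p,q,r] = [q,r] − [p,r] + [p,q]. For instance
  ∂[2,3,6] = [3,6] − [2,6] + [2,3],
  ∂[1,3,8] = [3,8] − [1,8] + [1,3].
As a 27×18 matrix over Z this has rank 18, with invariant factors (1,1,1,1,1,1,1,1,1,1,1,1,1,1,1,1,1,2).

Computing H_k = (kernel of ∂_k) / (image of ∂_{k+1}):

  H_0: rank C_0 − rank ∂_1 = 9 − 8 = 1, and the invariant factors of ∂_1 are all 1, so H_0 ≅ Z.
  H_1: rank ker ∂_1 − rank ∂_2 = (27 − 8) − 18 = 1, and ∂_2 has invariant factor 2 > 1, so H_1 ≅ Z ⊕ Z_2.
  H_2: rank ker ∂_2 − rank ∂_3 = (18 − 18) − 0 = 0, and there is no ∂_3, so H_2 ≅ 0.

As a check, the Euler characteristic is 9 − 27 + 18 = 0, which agrees with 1 − 1 + 0 = 0.

H_0 ≅ Z,  H_1 ≅ Z ⊕ Z_2,  H_2 = 0.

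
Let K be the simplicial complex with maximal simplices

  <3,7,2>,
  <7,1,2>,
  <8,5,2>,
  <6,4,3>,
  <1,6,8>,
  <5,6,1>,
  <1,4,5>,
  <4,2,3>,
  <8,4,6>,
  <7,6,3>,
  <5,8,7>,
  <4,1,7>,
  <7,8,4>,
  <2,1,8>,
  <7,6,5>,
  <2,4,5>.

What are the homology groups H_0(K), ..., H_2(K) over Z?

H_0 ≅ Z,  H_1 ≅ Z^2,  H_2 ≅ Z.

Fix the vertex order 1 < 2 < 3 < 4 < 5 < 6 < 7 < 8 and write every simplex with vertices in increasing order. Then dim K = 2 and the simplices of K are:

  0-simplices (8): [1], [2], [3], [4], [5], [6], [7], [8]
  1-simplices (24): (24 of them)
  2-simplices (16): [1,2,7], [1,2,8], [1,4,5], [1,4,7], [1,5,6], [1,6,8], [2,3,4], [2,3,7], [2,4,5], [2,5,8], [3,4,6], [3,6,7], [4,6,8], [4,7,8], [5,6,7], [5,7,8]

so the chain groups are C_0 ≅ Z^8, C_1 ≅ Z^24, C_2 ≅ Z^16.

∂_1: C_1 → C_0 sends each edge [p,q] (with p < q) to q − p. For instance
  ∂[4,5] = [5] − [4].
As a 8×24 matrix over Z this has rank 7, with invariant factors (1,1,1,1,1,1,1).

∂_2: C_2 → C_1 maps a triangle to the signed sum of its edges. For instance
  ∂[1,2,8] = [2,8] − [1,8] + [1,2],
  ∂[3,6,7] = [6,7] − [3,7] + [3,6].
The resulting 24×16 matrix has rank 15, and its Smith normal form has invariant factors (1,1,1,1,1,1,1,1,1,1,1,1,1,1,1).

Computing H_k = (kernel of ∂_k) / (image of ∂_{k+1}):

  H_0: rank C_0 − rank ∂_1 = 8 − 7 = 1, and the invariant factors of ∂_1 are all 1, so H_0 = Z.
  H_1: rank ker ∂_1 − rank ∂_2 = (24 − 7) − 15 = 2, and the invariant factors of ∂_2 are all 1, so H_1 = Z^2.
  H_2: rank ker ∂_2 − rank ∂_3 = (16 − 15) − 0 = 1, and there is no ∂_3, so H_2 = Z.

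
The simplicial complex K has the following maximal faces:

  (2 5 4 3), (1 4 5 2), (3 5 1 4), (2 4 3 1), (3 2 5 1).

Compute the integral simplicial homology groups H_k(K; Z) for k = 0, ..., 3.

H_0 ≅ Z,  H_1 = 0,  H_2 = 0,  H_3 ≅ Z.

Order the vertices as 1 < 2 < 3 < 4 < 5. Listing each simplex with vertices in this order, K has dimension 3 with simplices:

  0-simplices (5): [1], [2], [3], [4], [5]
  1-simplices (10): [1,2], [1,3], [1,4], [1,5], [2,3], [2,4], [2,5], [3,4], [3,5], [4,5]
  2-simplices (10): [1,2,3], [1,2,4], [1,2,5], [1,3,4], [1,3,5], [1,4,5], [2,3,4], [2,3,5], [2,4,5], [3,4,5]
  3-simplices (5): [1,2,3,4], [1,2,3,5], [1,2,4,5], [1,3,4,5], [2,3,4,5]

giving chain groups C_0 ≅ Z^5, C_1 ≅ Z^10, C_2 ≅ Z^10, C_3 ≅ Z^5.

The boundary map ∂_1: C_1 → C_0 is given by ∂[p,q] = [q] − [p].
As a 5×10 matrix over Z this has rank 4, with invariant factors (1,1,1,1).

The boundary map ∂_2: C_2 → C_1 maps a triangle to the signed sum of its edges. For instance
  ∂[3,4,5] = [4,5] − [3,5] + [3,4],
  ∂[1,3,4] = [3,4] − [1,4] + [1,3].
The resulting 10×10 matrix has rank 6, and its Smith normal form has invariant factors (1,1,1,1,1,1).

∂_3: C_3 → C_2 sends each 3-simplex σ to the alternating sum Σ_i (−1)^i (σ with its i-th vertex removed). For instance
  ∂[1,2,3,4] = [2,3,4] − [1,3,4] + [1,2,4] − [1,2,3],
  ∂[1,2,4,5] = [2,4,5] − [1,4,5] + [1,2,5] − [1,2,4].
The 10×5 boundary matrix has rank 4 and Smith normal form diag(1,1,1,1).

Reading off H_k = ker ∂_k / im ∂_{k+1}:

  H_0: rank C_0 − rank ∂_1 = 5 − 4 = 1, and the invariant factors of ∂_1 are all 1, so H_0 ≅ Z.
  H_1: rank ker ∂_1 − rank ∂_2 = (10 − 4) − 6 = 0, and the invariant factors of ∂_2 are all 1, so H_1 ≅ 0.
  H_2: rank ker ∂_2 − rank ∂_3 = (10 − 6) − 4 = 0, and the invariant factors of ∂_3 are all 1, so H_2 ≅ 0.
  H_3: rank ker ∂_3 − rank ∂_4 = (5 − 4) − 0 = 1, and there is no ∂_4, so H_3 ≅ Z.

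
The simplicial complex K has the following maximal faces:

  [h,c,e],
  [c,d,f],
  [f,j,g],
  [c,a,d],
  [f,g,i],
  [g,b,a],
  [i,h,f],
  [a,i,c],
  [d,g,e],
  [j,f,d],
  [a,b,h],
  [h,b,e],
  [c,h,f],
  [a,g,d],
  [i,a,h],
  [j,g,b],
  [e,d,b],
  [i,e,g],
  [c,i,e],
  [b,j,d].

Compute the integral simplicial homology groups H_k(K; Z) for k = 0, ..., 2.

H_0 = Z,  H_1 = Z × Z/2,  H_2 = 0.

Take the total order a < b < c < d < e < f < g < h < i < j on the vertex set. Then K (dimension 2) consists of the simplices:

  0-simplices (10): a, b, c, d, e, f, g, h, i, j
  1-simplices (30): ab, ac, ad, ag, ah, ai, bd, be, bg, bh, bj, cd, ce, cf, ch, ci, de, df, dg, dj, eg, eh, ei, fg, fh, fi, fj, gi, gj, hi
  2-simplices (20): abg, abh, acd, aci, adg, ahi, bde, bdj, beh, bgj, cdf, ceh, cei, cfh, deg, dfj, egi, fgi, fgj, fhi

so the chain groups are C_0 ≅ Z^10, C_1 ≅ Z^30, C_2 ≅ Z^20.

Boundary ∂_1: C_1 → C_0 maps an edge to its endpoints' difference, ∂[p,q] = q − p. For instance
  ∂fg = g − f.
The 10×30 boundary matrix has rank 9 and Smith normal form diag(1,1,1,1,1,1,1,1,1).

The boundary map ∂_2: C_2 → C_1 maps a triangle to the signed sum of its edges. For instance
  ∂ceh = eh − ch + ce,
  ∂fhi = hi − fi + fh.
The 30×20 boundary matrix has rank 20 and Smith normal form diag(1,1,1,1,1,1,1,1,1,1,1,1,1,1,1,1,1,1,1,2).

Computing H_k = (kernel of ∂_k) / (image of ∂_{k+1}):

  H_0: rank C_0 − rank ∂_1 = 10 − 9 = 1, and the invariant factors of ∂_1 are all 1, so H_0 = Z.
  H_1: rank ker ∂_1 − rank ∂_2 = (30 − 9) − 20 = 1, and ∂_2 has invariant factor 2 > 1, so H_1 = Z × Z/2.
  H_2: rank ker ∂_2 − rank ∂_3 = (20 − 20) − 0 = 0, and there is no ∂_3, so H_2 = 0.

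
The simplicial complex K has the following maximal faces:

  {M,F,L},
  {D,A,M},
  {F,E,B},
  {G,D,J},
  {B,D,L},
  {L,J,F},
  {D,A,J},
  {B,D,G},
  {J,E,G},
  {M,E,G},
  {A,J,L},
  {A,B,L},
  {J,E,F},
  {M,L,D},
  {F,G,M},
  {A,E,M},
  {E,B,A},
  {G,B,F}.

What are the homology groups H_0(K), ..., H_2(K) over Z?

Take the total order A < B < D < E < F < G < J < L < M on the vertex set. Then K (dimension 2) consists of the simplices:

  0-simplices (9): A, B, D, E, F, G, J, L, M
  1-simplices (27): AB, AD, AE, AJ, AL, AM, BD, BE, BF, BG, BL, DG, DJ, DL, DM, EF, EG, EJ, EM, FG, FJ, FL, FM, GJ, GM, JL, LM
  2-simplices (18): ABE, ABL, ADJ, ADM, AEM, AJL, BDG, BDL, BEF, BFG, DGJ, DLM, EFJ, EGJ, EGM, FGM, FJL, FLM

so the chain groups are C_0 ≅ Z^9, C_1 ≅ Z^27, C_2 ≅ Z^18.

The boundary map ∂_1: C_1 → C_0 sends each edge [p,q] (with p < q) to q − p. For instance
  ∂EG = G − E.
The resulting 9×27 matrix has rank 8, and its Smith normal form has invariant factors (1,1,1,1,1,1,1,1).

∂_2: C_2 → C_1 sends each 2-simplex [p,q,r] to [q,r] − [p,r] + [p,q]. For instance
  ∂ABE = BE − AE + AB,
  ∂BDL = DL − BL + BD.
The resulting 27×18 matrix has rank 18, and its Smith normal form has invariant factors (1,1,1,1,1,1,1,1,1,1,1,1,1,1,1,1,1,2).

Now H_k = ker ∂_k / im ∂_{k+1}, so:

  H_0: rank C_0 − rank ∂_1 = 9 − 8 = 1, and the invariant factors of ∂_1 are all 1, so H_0 = Z.
  H_1: rank ker ∂_1 − rank ∂_2 = (27 − 8) − 18 = 1, and ∂_2 has invariant factor 2 > 1, so H_1 = Z ⊕ Z/2Z.
  H_2: rank ker ∂_2 − rank ∂_3 = (18 − 18) − 0 = 0, and there is no ∂_3, so H_2 = 0.

H_0 ≅ Z,  H_1 ≅ Z ⊕ Z/2Z,  H_2 = 0.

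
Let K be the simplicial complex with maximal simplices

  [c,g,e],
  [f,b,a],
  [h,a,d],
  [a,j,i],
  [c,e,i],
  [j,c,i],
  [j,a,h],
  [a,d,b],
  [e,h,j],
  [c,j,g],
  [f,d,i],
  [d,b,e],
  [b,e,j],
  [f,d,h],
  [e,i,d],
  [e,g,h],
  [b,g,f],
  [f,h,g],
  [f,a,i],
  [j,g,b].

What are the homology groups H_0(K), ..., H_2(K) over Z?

H_0 ≅ Z,  H_1 ≅ Z ⊕ Z_2,  H_2 = 0.

Take the total order a < b < c < d < e < f < g < h < i < j on the vertex set. Then K (dimension 2) consists of the simplices:

  0-simplices (10): a, b, c, d, e, f, g, h, i, j
  1-simplices (30): ab, ad, af, ah, ai, aj, bd, be, bf, bg, bj, ce, cg, ci, cj, de, df, dh, di, eg, eh, ei, ej, fg, fh, fi, gh, gj, hj, ij
  2-simplices (20): abd, abf, adh, afi, ahj, aij, bde, bej, bfg, bgj, ceg, cei, cgj, cij, dei, dfh, dfi, egh, ehj, fgh

giving chain groups C_0 ≅ Z^10, C_1 ≅ Z^30, C_2 ≅ Z^20.

∂_1: C_1 → C_0 sends each edge [p,q] (with p < q) to q − p.
The resulting 10×30 matrix has rank 9, and its Smith normal form has invariant factors (1,1,1,1,1,1,1,1,1).

∂_2: C_2 → C_1 acts by ∂[p,q,r] = [q,r] − [p,r] + [p,q]. For instance
  ∂aij = ij − aj + ai,
  ∂abf = bf − af + ab.
The resulting 30×20 matrix has rank 20, and its Smith normal form has invariant factors (1,1,1,1,1,1,1,1,1,1,1,1,1,1,1,1,1,1,1,2).

Reading off H_k = ker ∂_k / im ∂_{k+1}:

  H_0: rank C_0 − rank ∂_1 = 10 − 9 = 1, and the invariant factors of ∂_1 are all 1, so H_0 = Z.
  H_1: rank ker ∂_1 − rank ∂_2 = (30 − 9) − 20 = 1, and ∂_2 has invariant factor 2 > 1, so H_1 = Z ⊕ Z_2.
  H_2: rank ker ∂_2 − rank ∂_3 = (20 − 20) − 0 = 0, and there is no ∂_3, so H_2 = 0.

As a check, the Euler characteristic is 10 − 30 + 20 = 0, which agrees with 1 − 1 + 0 = 0.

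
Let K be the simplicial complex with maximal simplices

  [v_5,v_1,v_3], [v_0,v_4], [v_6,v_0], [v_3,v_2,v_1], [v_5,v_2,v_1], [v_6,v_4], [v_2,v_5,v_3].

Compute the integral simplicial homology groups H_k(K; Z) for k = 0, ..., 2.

Take the total order v_0 < v_1 < v_2 < v_3 < v_4 < v_5 < v_6 on the vertex set. Then K (dimension 2) consists of the simplices:

  0-simplices (7): [v_0], [v_1], [v_2], [v_3], [v_4], [v_5], [v_6]
  1-simplices (9): [v_0,v_4], [v_0,v_6], [v_1,v_2], [v_1,v_3], [v_1,v_5], [v_2,v_3], [v_2,v_5], [v_3,v_5], [v_4,v_6]
  2-simplices (4): [v_1,v_2,v_3], [v_1,v_2,v_5], [v_1,v_3,v_5], [v_2,v_3,v_5]

so the chain groups are C_0 ≅ Z^7, C_1 ≅ Z^9, C_2 ≅ Z^4.

∂_1: C_1 → C_0 maps an edge to its endpoints' difference, ∂[p,q] = q − p. For instance
  ∂[v_1,v_5] = [v_5] − [v_1].
The resulting 7×9 matrix has rank 5, and its Smith normal form has invariant factors (1,1,1,1,1).

Boundary ∂_2: C_2 → C_1 acts by ∂[p,q,r] = [q,r] − [p,r] + [p,q]. For instance
  ∂[v_1,v_3,v_5] = [v_3,v_5] − [v_1,v_5] + [v_1,v_3],
  ∂[v_1,v_2,v_3] = [v_2,v_3] − [v_1,v_3] + [v_1,v_2].
As a 9×4 matrix over Z this has rank 3, with invariant factors (1,1,1).

Now H_k = ker ∂_k / im ∂_{k+1}, so:

  H_0: rank C_0 − rank ∂_1 = 7 − 5 = 2, and the invariant factors of ∂_1 are all 1, so H_0 ≅ Z^2.
  H_1: rank ker ∂_1 − rank ∂_2 = (9 − 5) − 3 = 1, and the invariant factors of ∂_2 are all 1, so H_1 ≅ Z.
  H_2: rank ker ∂_2 − rank ∂_3 = (4 − 3) − 0 = 1, and there is no ∂_3, so H_2 ≅ Z.

(K is a triangulation of the disjoint union of the 2-sphere S^2 and the circle S^1.)

H_0 = Z^2,  H_1 = Z,  H_2 = Z.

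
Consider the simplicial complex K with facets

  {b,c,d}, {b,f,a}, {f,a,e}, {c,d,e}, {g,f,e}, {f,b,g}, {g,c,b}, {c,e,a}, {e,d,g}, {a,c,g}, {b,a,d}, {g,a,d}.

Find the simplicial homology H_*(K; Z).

Take the total order a < b < c < d < e < f < g on the vertex set. Then K (dimension 2) consists of the simplices:

  0-simplices (7): a, b, c, d, e, f, g
  1-simplices (18): ab, ac, ad, ae, af, ag, bc, bd, bf, bg, cd, ce, cg, de, dg, ef, eg, fg
  2-simplices (12): abd, abf, ace, acg, adg, aef, bcd, bcg, bfg, cde, deg, efg

giving chain groups C_0 ≅ Z^7, C_1 ≅ Z^18, C_2 ≅ Z^12.

∂_1: C_1 → C_0 is given by ∂[p,q] = [q] − [p]. For instance
  ∂dg = g − d.
This gives a 7×18 integer matrix of rank 6; reducing to Smith normal form yields diagonal entries (1,1,1,1,1,1).

∂_2: C_2 → C_1 maps a triangle to the signed sum of its edges. For instance
  ∂aef = ef − af + ae,
  ∂adg = dg − ag + ad.
The resulting 18×12 matrix has rank 12, and its Smith normal form has invariant factors (1,1,1,1,1,1,1,1,1,1,1,2).

Computing H_k = (kernel of ∂_k) / (image of ∂_{k+1}):

  H_0: rank C_0 − rank ∂_1 = 7 − 6 = 1, and the invariant factors of ∂_1 are all 1, so H_0 = Z.
  H_1: rank ker ∂_1 − rank ∂_2 = (18 − 6) − 12 = 0, and ∂_2 has invariant factor 2 > 1, so H_1 = Z_2.
  H_2: rank ker ∂_2 − rank ∂_3 = (12 − 12) − 0 = 0, and there is no ∂_3, so H_2 = 0.

As a check, the Euler characteristic is 7 − 18 + 12 = 1, which agrees with 1 − 0 + 0 = 1.
(K is a triangulation of the real projective plane RP^2.)

H_0 = Z,  H_1 = Z_2,  H_2 = 0.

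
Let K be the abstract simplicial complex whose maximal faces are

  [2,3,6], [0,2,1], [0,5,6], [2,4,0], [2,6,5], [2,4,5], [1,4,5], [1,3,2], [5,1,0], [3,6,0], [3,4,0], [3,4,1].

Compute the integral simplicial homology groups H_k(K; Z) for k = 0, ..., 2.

Take the total order 0 < 1 < 2 < 3 < 4 < 5 < 6 on the vertex set. Then K (dimension 2) consists of the simplices:

  0-simplices (7): [0], [1], [2], [3], [4], [5], [6]
  1-simplices (18): [0,1], [0,2], [0,3], [0,4], [0,5], [0,6], [1,2], [1,3], [1,4], [1,5], [2,3], [2,4], [2,5], [2,6], [3,4], [3,6], [4,5], [5,6]
  2-simplices (12): [0,1,2], [0,1,5], [0,2,4], [0,3,4], [0,3,6], [0,5,6], [1,2,3], [1,3,4], [1,4,5], [2,3,6], [2,4,5], [2,5,6]

Hence C_0 ≅ Z^7, C_1 ≅ Z^18, C_2 ≅ Z^12.

Boundary ∂_1: C_1 → C_0 is given by ∂[p,q] = [q] − [p].
As a 7×18 matrix over Z this has rank 6, with invariant factors (1,1,1,1,1,1).

∂_2: C_2 → C_1 sends each 2-simplex [p,q,r] to [q,r] − [p,r] + [p,q]. For instance
  ∂[0,1,2] = [1,2] − [0,2] + [0,1],
  ∂[0,5,6] = [5,6] − [0,6] + [0,5].
As a 18×12 matrix over Z this has rank 12, with invariant factors (1,1,1,1,1,1,1,1,1,1,1,2).

Computing H_k = (kernel of ∂_k) / (image of ∂_{k+1}):

  H_0: rank C_0 − rank ∂_1 = 7 − 6 = 1, and the invariant factors of ∂_1 are all 1, so H_0 = Z.
  H_1: rank ker ∂_1 − rank ∂_2 = (18 − 6) − 12 = 0, and ∂_2 has invariant factor 2 > 1, so H_1 = Z/2.
  H_2: rank ker ∂_2 − rank ∂_3 = (12 − 12) − 0 = 0, and there is no ∂_3, so H_2 = 0.

H_0 ≅ Z,  H_1 ≅ Z/2,  H_2 = 0.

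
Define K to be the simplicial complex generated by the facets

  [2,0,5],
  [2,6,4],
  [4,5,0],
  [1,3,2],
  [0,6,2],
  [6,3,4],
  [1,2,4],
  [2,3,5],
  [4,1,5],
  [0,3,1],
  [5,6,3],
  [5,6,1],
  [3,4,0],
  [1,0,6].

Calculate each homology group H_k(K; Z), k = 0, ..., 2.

H_0 ≅ Z,  H_1 ≅ Z^2,  H_2 ≅ Z.

Take the total order 0 < 1 < 2 < 3 < 4 < 5 < 6 on the vertex set. Then K (dimension 2) consists of the simplices:

  0-simplices (7): [0], [1], [2], [3], [4], [5], [6]
  1-simplices (21): [0,1], [0,2], [0,3], [0,4], [0,5], [0,6], [1,2], [1,3], [1,4], [1,5], [1,6], [2,3], [2,4], [2,5], [2,6], [3,4], [3,5], [3,6], [4,5], [4,6], [5,6]
  2-simplices (14): [0,1,3], [0,1,6], [0,2,5], [0,2,6], [0,3,4], [0,4,5], [1,2,3], [1,2,4], [1,4,5], [1,5,6], [2,3,5], [2,4,6], [3,4,6], [3,5,6]

Hence C_0 ≅ Z^7, C_1 ≅ Z^21, C_2 ≅ Z^14.

Boundary ∂_1: C_1 → C_0 sends each edge [p,q] (with p < q) to q − p.
The resulting 7×21 matrix has rank 6, and its Smith normal form has invariant factors (1,1,1,1,1,1).

The boundary map ∂_2: C_2 → C_1 sends each 2-simplex [p,q,r] to [q,r] − [p,r] + [p,q]. For instance
  ∂[1,5,6] = [5,6] − [1,6] + [1,5],
  ∂[0,1,3] = [1,3] − [0,3] + [0,1].
The resulting 21×14 matrix has rank 13, and its Smith normal form has invariant factors (1,1,1,1,1,1,1,1,1,1,1,1,1).

Computing H_k = (kernel of ∂_k) / (image of ∂_{k+1}):

  H_0: rank C_0 − rank ∂_1 = 7 − 6 = 1, and the invariant factors of ∂_1 are all 1, so H_0 ≅ Z.
  H_1: rank ker ∂_1 − rank ∂_2 = (21 − 6) − 13 = 2, and the invariant factors of ∂_2 are all 1, so H_1 ≅ Z^2.
  H_2: rank ker ∂_2 − rank ∂_3 = (14 − 13) − 0 = 1, and there is no ∂_3, so H_2 ≅ Z.

As a check, the Euler characteristic is 7 − 21 + 14 = 0, which agrees with 1 − 2 + 1 = 0.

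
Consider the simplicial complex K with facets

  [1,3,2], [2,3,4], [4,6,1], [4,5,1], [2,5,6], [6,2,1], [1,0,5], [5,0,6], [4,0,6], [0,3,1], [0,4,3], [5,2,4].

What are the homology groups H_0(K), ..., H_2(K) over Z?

Order the vertices as 0 < 1 < 2 < 3 < 4 < 5 < 6. Listing each simplex with vertices in this order, K has dimension 2 with simplices:

  0-simplices (7): [0], [1], [2], [3], [4], [5], [6]
  1-simplices (18): [0,1], [0,3], [0,4], [0,5], [0,6], [1,2], [1,3], [1,4], [1,5], [1,6], [2,3], [2,4], [2,5], [2,6], [3,4], [4,5], [4,6], [5,6]
  2-simplices (12): [0,1,3], [0,1,5], [0,3,4], [0,4,6], [0,5,6], [1,2,3], [1,2,6], [1,4,5], [1,4,6], [2,3,4], [2,4,5], [2,5,6]

so the chain groups are C_0 ≅ Z^7, C_1 ≅ Z^18, C_2 ≅ Z^12.

Boundary ∂_1: C_1 → C_0 sends each edge [p,q] (with p < q) to q − p.
This gives a 7×18 integer matrix of rank 6; reducing to Smith normal form yields diagonal entries (1,1,1,1,1,1).

The boundary map ∂_2: C_2 → C_1 maps a triangle to the signed sum of its edges. For instance
  ∂[0,1,5] = [1,5] − [0,5] + [0,1],
  ∂[0,1,3] = [1,3] − [0,3] + [0,1].
The resulting 18×12 matrix has rank 12, and its Smith normal form has invariant factors (1,1,1,1,1,1,1,1,1,1,1,2).

From H_k ≅ ker(∂_k) / im(∂_{k+1}) we obtain:

  H_0: rank C_0 − rank ∂_1 = 7 − 6 = 1, and the invariant factors of ∂_1 are all 1, so H_0 ≅ Z.
  H_1: rank ker ∂_1 − rank ∂_2 = (18 − 6) − 12 = 0, and ∂_2 has invariant factor 2 > 1, so H_1 ≅ Z/2.
  H_2: rank ker ∂_2 − rank ∂_3 = (12 − 12) − 0 = 0, and there is no ∂_3, so H_2 ≅ 0.

H_0 ≅ Z,  H_1 ≅ Z/2,  H_2 = 0.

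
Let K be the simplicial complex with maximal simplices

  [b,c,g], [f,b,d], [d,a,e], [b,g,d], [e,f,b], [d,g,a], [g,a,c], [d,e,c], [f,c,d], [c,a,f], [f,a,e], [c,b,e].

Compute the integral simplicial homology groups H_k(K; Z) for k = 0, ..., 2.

H_0 ≅ Z,  H_1 ≅ Z/2,  H_2 = 0.

We work with the vertex ordering a < b < c < d < e < f < g. The simplices of K, each written with vertices in increasing order, are:

  0-simplices (7): a, b, c, d, e, f, g
  1-simplices (18): ac, ad, ae, af, ag, bc, bd, be, bf, bg, cd, ce, cf, cg, de, df, dg, ef
  2-simplices (12): acf, acg, ade, adg, aef, bce, bcg, bdf, bdg, bef, cde, cdf

so the chain groups are C_0 ≅ Z^7, C_1 ≅ Z^18, C_2 ≅ Z^12.

The boundary map ∂_1: C_1 → C_0 is given by ∂[p,q] = [q] − [p].
As a 7×18 matrix over Z this has rank 6, with invariant factors (1,1,1,1,1,1).

Boundary ∂_2: C_2 → C_1 acts by ∂[p,q,r] = [q,r] − [p,r] + [p,q]. For instance
  ∂bef = ef − bf + be,
  ∂cdf = df − cf + cd.
This gives a 18×12 integer matrix of rank 12; reducing to Smith normal form yields diagonal entries (1,1,1,1,1,1,1,1,1,1,1,2).

Reading off H_k = ker ∂_k / im ∂_{k+1}:

  H_0: rank C_0 − rank ∂_1 = 7 − 6 = 1, and the invariant factors of ∂_1 are all 1, so H_0 ≅ Z.
  H_1: rank ker ∂_1 − rank ∂_2 = (18 − 6) − 12 = 0, and ∂_2 has invariant factor 2 > 1, so H_1 ≅ Z/2.
  H_2: rank ker ∂_2 − rank ∂_3 = (12 − 12) − 0 = 0, and there is no ∂_3, so H_2 ≅ 0.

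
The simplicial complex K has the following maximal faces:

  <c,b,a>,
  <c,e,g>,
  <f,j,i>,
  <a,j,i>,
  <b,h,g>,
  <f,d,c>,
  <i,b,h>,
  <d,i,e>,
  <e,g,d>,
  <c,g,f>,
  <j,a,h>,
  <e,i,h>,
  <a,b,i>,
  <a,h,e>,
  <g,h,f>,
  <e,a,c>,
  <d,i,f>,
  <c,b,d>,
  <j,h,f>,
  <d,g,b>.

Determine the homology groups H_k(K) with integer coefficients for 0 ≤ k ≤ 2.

H_0 = Z,  H_1 = Z ⊕ Z/2,  H_2 = 0.

Order the vertices as a < b < c < d < e < f < g < h < i < j. Listing each simplex with vertices in this order, K has dimension 2 with simplices:

  0-simplices (10): a, b, c, d, e, f, g, h, i, j
  1-simplices (30): ab, ac, ae, ah, ai, aj, bc, bd, bg, bh, bi, cd, ce, cf, cg, de, df, dg, di, eg, eh, ei, fg, fh, fi, fj, gh, hi, hj, ij
  2-simplices (20): abc, abi, ace, aeh, ahj, aij, bcd, bdg, bgh, bhi, cdf, ceg, cfg, deg, dei, dfi, ehi, fgh, fhj, fij

Hence C_0 ≅ Z^10, C_1 ≅ Z^30, C_2 ≅ Z^20.

The boundary map ∂_1: C_1 → C_0 is given by ∂[p,q] = [q] − [p]. For instance
  ∂bd = d − b.
The resulting 10×30 matrix has rank 9, and its Smith normal form has invariant factors (1,1,1,1,1,1,1,1,1).

The boundary map ∂_2: C_2 → C_1 acts by ∂[p,q,r] = [q,r] − [p,r] + [p,q]. For instance
  ∂cdf = df − cf + cd,
  ∂bhi = hi − bi + bh.
This gives a 30×20 integer matrix of rank 20; reducing to Smith normal form yields diagonal entries (1,1,1,1,1,1,1,1,1,1,1,1,1,1,1,1,1,1,1,2).

From H_k ≅ ker(∂_k) / im(∂_{k+1}) we obtain:

  H_0: rank C_0 − rank ∂_1 = 10 − 9 = 1, and the invariant factors of ∂_1 are all 1, so H_0 = Z.
  H_1: rank ker ∂_1 − rank ∂_2 = (30 − 9) − 20 = 1, and ∂_2 has invariant factor 2 > 1, so H_1 = Z ⊕ Z/2.
  H_2: rank ker ∂_2 − rank ∂_3 = (20 − 20) − 0 = 0, and there is no ∂_3, so H_2 = 0.

As a check, the Euler characteristic is 10 − 30 + 20 = 0, which agrees with 1 − 1 + 0 = 0.
(K is a triangulation of the Klein bottle.)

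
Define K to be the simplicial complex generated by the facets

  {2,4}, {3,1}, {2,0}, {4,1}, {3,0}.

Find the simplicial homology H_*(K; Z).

We work with the vertex ordering 0 < 1 < 2 < 3 < 4. The simplices of K, each written with vertices in increasing order, are:

  0-simplices (5): [0], [1], [2], [3], [4]
  1-simplices (5): [0,2], [0,3], [1,3], [1,4], [2,4]

so the chain groups are C_0 ≅ Z^5, C_1 ≅ Z^5.

∂_1: C_1 → C_0 sends each edge [p,q] (with p < q) to q − p. For instance
  ∂[1,3] = [3] − [1].
The 5×5 boundary matrix has rank 4 and Smith normal form diag(1,1,1,1).

From H_k ≅ ker(∂_k) / im(∂_{k+1}) we obtain:

  H_0: rank C_0 − rank ∂_1 = 5 − 4 = 1, and the invariant factors of ∂_1 are all 1, so H_0 ≅ Z.
  H_1: rank ker ∂_1 − rank ∂_2 = (5 − 4) − 0 = 1, and there is no ∂_2, so H_1 ≅ Z.

H_0 = Z,  H_1 = Z.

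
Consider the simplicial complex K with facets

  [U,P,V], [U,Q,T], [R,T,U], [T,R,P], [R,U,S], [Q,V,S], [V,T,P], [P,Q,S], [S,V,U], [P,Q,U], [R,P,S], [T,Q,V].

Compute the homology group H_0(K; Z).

H_0 = Z.

Fix the vertex order P < Q < R < S < T < U < V and write every simplex with vertices in increasing order. Then dim K = 2 and the simplices of K are:

  0-simplices (7): P, Q, R, S, T, U, V
  1-simplices (18): PQ, PR, PS, PT, PU, PV, QS, QT, QU, QV, RS, RT, RU, SU, SV, TU, TV, UV
  2-simplices (12): PQS, PQU, PRS, PRT, PTV, PUV, QSV, QTU, QTV, RSU, RTU, SUV

so the chain groups are C_0 ≅ Z^7, C_1 ≅ Z^18, C_2 ≅ Z^12.

Boundary ∂_1: C_1 → C_0 is given by ∂[p,q] = [q] − [p]. For instance
  ∂SV = V − S.
As a 7×18 matrix over Z this has rank 6, with invariant factors (1,1,1,1,1,1).

Boundary ∂_2: C_2 → C_1 sends each 2-simplex [p,q,r] to [q,r] − [p,r] + [p,q]. For instance
  ∂QSV = SV − QV + QS,
  ∂QTV = TV − QV + QT.
The resulting 18×12 matrix has rank 12, and its Smith normal form has invariant factors (1,1,1,1,1,1,1,1,1,1,1,2).

From H_k ≅ ker(∂_k) / im(∂_{k+1}) we obtain:

  H_0: rank C_0 − rank ∂_1 = 7 − 6 = 1, and the invariant factors of ∂_1 are all 1, so H_0 = Z.

(K is a triangulation of the real projective plane RP^2.)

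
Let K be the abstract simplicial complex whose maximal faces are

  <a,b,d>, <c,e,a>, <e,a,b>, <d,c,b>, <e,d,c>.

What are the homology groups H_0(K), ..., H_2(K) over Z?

H_0 ≅ Z,  H_1 ≅ Z,  H_2 = 0.

K has 5 vertices, 10 edges, 5 triangles.
rank ∂_0 = 0, rank ∂_1 = 4 ⇒ b_0 = 5 − 0 − 4 = 1; all invariant factors of ∂_1 are 1 so no torsion. So H_0 = Z.
rank ∂_1 = 4, rank ∂_2 = 5 ⇒ b_1 = 10 − 4 − 5 = 1; all invariant factors of ∂_2 are 1 so no torsion. So H_1 = Z.
rank ∂_2 = 5, rank ∂_3 = 0 ⇒ b_2 = 5 − 5 − 0 = 0. So H_2 = 0.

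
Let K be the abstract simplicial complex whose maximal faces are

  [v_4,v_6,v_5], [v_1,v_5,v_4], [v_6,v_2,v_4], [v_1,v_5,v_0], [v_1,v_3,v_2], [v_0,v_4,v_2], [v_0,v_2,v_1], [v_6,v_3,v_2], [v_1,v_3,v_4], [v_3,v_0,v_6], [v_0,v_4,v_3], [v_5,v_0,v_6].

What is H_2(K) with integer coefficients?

H_2 ≅ 0.

Order the vertices as v_0 < v_1 < v_2 < v_3 < v_4 < v_5 < v_6. Listing each simplex with vertices in this order, K has dimension 2 with simplices:

  0-simplices (7): [v_0], [v_1], [v_2], [v_3], [v_4], [v_5], [v_6]
  1-simplices (18): (18 of them)
  2-simplices (12): (12 of them)

so the chain groups are C_0 ≅ Z^7, C_1 ≅ Z^18, C_2 ≅ Z^12.

∂_1: C_1 → C_0 sends each edge [p,q] (with p < q) to q − p. For instance
  ∂[v_3,v_4] = [v_4] − [v_3].
The 7×18 boundary matrix has rank 6 and Smith normal form diag(1,1,1,1,1,1).

The boundary map ∂_2: C_2 → C_1 sends each 2-simplex [p,q,r] to [q,r] − [p,r] + [p,q]. For instance
  ∂[v_2,v_4,v_6] = [v_4,v_6] − [v_2,v_6] + [v_2,v_4],
  ∂[v_1,v_2,v_3] = [v_2,v_3] − [v_1,v_3] + [v_1,v_2].
The resulting 18×12 matrix has rank 12, and its Smith normal form has invariant factors (1,1,1,1,1,1,1,1,1,1,1,2).

Computing H_k = (kernel of ∂_k) / (image of ∂_{k+1}):

  H_2: rank ker ∂_2 − rank ∂_3 = (12 − 12) − 0 = 0, and there is no ∂_3, so H_2 = 0.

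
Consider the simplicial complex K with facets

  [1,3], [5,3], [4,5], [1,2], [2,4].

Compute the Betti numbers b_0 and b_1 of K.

We work with the vertex ordering 1 < 2 < 3 < 4 < 5. The simplices of K, each written with vertices in increasing order, are:

  0-simplices (5): [1], [2], [3], [4], [5]
  1-simplices (5): [1,2], [1,3], [2,4], [3,5], [4,5]

Hence C_0 ≅ Z^5, C_1 ≅ Z^5.

The boundary map ∂_1: C_1 → C_0 maps an edge to its endpoints' difference, ∂[p,q] = q − p. For instance
  ∂[4,5] = [5] − [4].
This gives a 5×5 integer matrix of rank 4; reducing to Smith normal form yields diagonal entries (1,1,1,1).

From H_k ≅ ker(∂_k) / im(∂_{k+1}) we obtain:

  H_0: rank C_0 − rank ∂_1 = 5 − 4 = 1, and the invariant factors of ∂_1 are all 1, so H_0 = Z.
  H_1: rank ker ∂_1 − rank ∂_2 = (5 − 4) − 0 = 1, and there is no ∂_2, so H_1 = Z.

(K is a triangulation of the circle S^1.)

Hence the Betti numbers are b_0 = 1, b_1 = 1.

b_0 = 1, b_1 = 1.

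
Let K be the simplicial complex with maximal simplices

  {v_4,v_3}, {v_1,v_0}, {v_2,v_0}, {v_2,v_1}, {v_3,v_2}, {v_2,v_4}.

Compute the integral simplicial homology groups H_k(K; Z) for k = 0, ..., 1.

Fix the vertex order v_0 < v_1 < v_2 < v_3 < v_4 and write every simplex with vertices in increasing order. Then dim K = 1 and the simplices of K are:

  0-simplices (5): [v_0], [v_1], [v_2], [v_3], [v_4]
  1-simplices (6): [v_0,v_1], [v_0,v_2], [v_1,v_2], [v_2,v_3], [v_2,v_4], [v_3,v_4]

so the chain groups are C_0 ≅ Z^5, C_1 ≅ Z^6.

∂_1: C_1 → C_0 is given by ∂[p,q] = [q] − [p].
As a 5×6 matrix over Z this has rank 4, with invariant factors (1,1,1,1).

Reading off H_k = ker ∂_k / im ∂_{k+1}:

  H_0: rank C_0 − rank ∂_1 = 5 − 4 = 1, and the invariant factors of ∂_1 are all 1, so H_0 ≅ Z.
  H_1: rank ker ∂_1 − rank ∂_2 = (6 − 4) − 0 = 2, and there is no ∂_2, so H_1 ≅ Z^2.

As a check, the Euler characteristic is 5 − 6 = -1, which agrees with 1 − 2 = -1.

H_0 ≅ Z,  H_1 ≅ Z^2.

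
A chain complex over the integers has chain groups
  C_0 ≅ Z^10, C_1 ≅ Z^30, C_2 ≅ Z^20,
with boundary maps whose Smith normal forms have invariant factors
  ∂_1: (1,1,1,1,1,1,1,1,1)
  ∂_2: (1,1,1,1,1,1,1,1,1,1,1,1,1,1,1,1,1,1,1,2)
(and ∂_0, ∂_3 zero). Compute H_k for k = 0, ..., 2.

H_0: b_0 = 10 − 0 − 9 = 1; torsion from ∂_1 factors > 1: none. So H_0 = Z.
H_1: b_1 = 30 − 9 − 20 = 1; torsion from ∂_2 factors > 1: [2]. So H_1 = Z ⊕ Z/2Z.
H_2: b_2 = 20 − 20 − 0 = 0; torsion from ∂_3 factors > 1: none. So H_2 = 0.

H_0 = Z,  H_1 = Z ⊕ Z/2Z,  H_2 = 0.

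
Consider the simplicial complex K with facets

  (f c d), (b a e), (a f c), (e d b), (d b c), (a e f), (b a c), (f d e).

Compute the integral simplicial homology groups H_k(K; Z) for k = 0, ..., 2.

H_0 ≅ Z,  H_1 = 0,  H_2 ≅ Z.

We work with the vertex ordering a < b < c < d < e < f. The simplices of K, each written with vertices in increasing order, are:

  0-simplices (6): a, b, c, d, e, f
  1-simplices (12): ab, ac, ae, af, bc, bd, be, cd, cf, de, df, ef
  2-simplices (8): abc, abe, acf, aef, bcd, bde, cdf, def

Hence C_0 ≅ Z^6, C_1 ≅ Z^12, C_2 ≅ Z^8.

∂_1: C_1 → C_0 maps an edge to its endpoints' difference, ∂[p,q] = q − p.
The 6×12 boundary matrix has rank 5 and Smith normal form diag(1,1,1,1,1).

Boundary ∂_2: C_2 → C_1 sends each 2-simplex [p,q,r] to [q,r] − [p,r] + [p,q]. For instance
  ∂bde = de − be + bd,
  ∂abe = be − ae + ab.
As a 12×8 matrix over Z this has rank 7, with invariant factors (1,1,1,1,1,1,1).

Computing H_k = (kernel of ∂_k) / (image of ∂_{k+1}):

  H_0: rank C_0 − rank ∂_1 = 6 − 5 = 1, and the invariant factors of ∂_1 are all 1, so H_0 = Z.
  H_1: rank ker ∂_1 − rank ∂_2 = (12 − 5) − 7 = 0, and the invariant factors of ∂_2 are all 1, so H_1 = 0.
  H_2: rank ker ∂_2 − rank ∂_3 = (8 − 7) − 0 = 1, and there is no ∂_3, so H_2 = Z.

As a check, the Euler characteristic is 6 − 12 + 8 = 2, which agrees with 1 − 0 + 1 = 2.
(K is a triangulation of the 2-sphere S^2.)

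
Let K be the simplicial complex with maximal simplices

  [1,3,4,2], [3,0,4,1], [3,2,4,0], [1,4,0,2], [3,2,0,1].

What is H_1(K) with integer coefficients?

H_1 = 0.

Order the vertices as 0 < 1 < 2 < 3 < 4. Listing each simplex with vertices in this order, K has dimension 3 with simplices:

  0-simplices (5): [0], [1], [2], [3], [4]
  1-simplices (10): [0,1], [0,2], [0,3], [0,4], [1,2], [1,3], [1,4], [2,3], [2,4], [3,4]
  2-simplices (10): [0,1,2], [0,1,3], [0,1,4], [0,2,3], [0,2,4], [0,3,4], [1,2,3], [1,2,4], [1,3,4], [2,3,4]
  3-simplices (5): [0,1,2,3], [0,1,2,4], [0,1,3,4], [0,2,3,4], [1,2,3,4]

giving chain groups C_0 ≅ Z^5, C_1 ≅ Z^10, C_2 ≅ Z^10, C_3 ≅ Z^5.

The boundary map ∂_1: C_1 → C_0 maps an edge to its endpoints' difference, ∂[p,q] = q − p.
The 5×10 boundary matrix has rank 4 and Smith normal form diag(1,1,1,1).

∂_2: C_2 → C_1 maps a triangle to the signed sum of its edges. For instance
  ∂[1,2,4] = [2,4] − [1,4] + [1,2],
  ∂[0,1,2] = [1,2] − [0,2] + [0,1].
The resulting 10×10 matrix has rank 6, and its Smith normal form has invariant factors (1,1,1,1,1,1).

The boundary map ∂_3: C_3 → C_2 sends each 3-simplex σ to the alternating sum Σ_i (−1)^i (σ with its i-th vertex removed). For instance
  ∂[0,1,2,3] = [1,2,3] − [0,2,3] + [0,1,3] − [0,1,2],
  ∂[0,1,3,4] = [1,3,4] − [0,3,4] + [0,1,4] − [0,1,3].
The 10×5 boundary matrix has rank 4 and Smith normal form diag(1,1,1,1).

Computing H_k = (kernel of ∂_k) / (image of ∂_{k+1}):

  H_1: rank ker ∂_1 − rank ∂_2 = (10 − 4) − 6 = 0, and the invariant factors of ∂_2 are all 1, so H_1 ≅ 0.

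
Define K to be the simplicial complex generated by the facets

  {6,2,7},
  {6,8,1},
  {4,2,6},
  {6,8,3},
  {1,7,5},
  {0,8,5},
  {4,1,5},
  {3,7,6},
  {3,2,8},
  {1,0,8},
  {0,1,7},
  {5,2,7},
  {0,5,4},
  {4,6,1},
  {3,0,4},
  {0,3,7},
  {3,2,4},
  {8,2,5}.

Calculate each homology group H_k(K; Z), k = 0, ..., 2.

H_0 = Z,  H_1 = Z ⊕ Z_2,  H_2 = 0.

K has 9 vertices, 27 edges, 18 triangles.
rank ∂_0 = 0, rank ∂_1 = 8 ⇒ b_0 = 9 − 0 − 8 = 1; all invariant factors of ∂_1 are 1 so no torsion. So H_0 = Z.
rank ∂_1 = 8, rank ∂_2 = 18 ⇒ b_1 = 27 − 8 − 18 = 1; ∂_2 has invariant factor(s) [2] giving torsion. So H_1 = Z ⊕ Z_2.
rank ∂_2 = 18, rank ∂_3 = 0 ⇒ b_2 = 18 − 18 − 0 = 0. So H_2 = 0.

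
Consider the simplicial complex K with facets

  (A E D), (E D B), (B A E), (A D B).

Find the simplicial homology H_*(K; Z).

H_0 ≅ Z,  H_1 = 0,  H_2 ≅ Z.

We work with the vertex ordering A < B < D < E. The simplices of K, each written with vertices in increasing order, are:

  0-simplices (4): A, B, D, E
  1-simplices (6): AB, AD, AE, BD, BE, DE
  2-simplices (4): ABD, ABE, ADE, BDE

giving chain groups C_0 ≅ Z^4, C_1 ≅ Z^6, C_2 ≅ Z^4.

The boundary map ∂_1: C_1 → C_0 sends each edge [p,q] (with p < q) to q − p. For instance
  ∂BD = D − B.
As a 4×6 matrix over Z this has rank 3, with invariant factors (1,1,1).

The boundary map ∂_2: C_2 → C_1 maps a triangle to the signed sum of its edges. For instance
  ∂ABD = BD − AD + AB,
  ∂ABE = BE − AE + AB.
The 6×4 boundary matrix has rank 3 and Smith normal form diag(1,1,1).

From H_k ≅ ker(∂_k) / im(∂_{k+1}) we obtain:

  H_0: rank C_0 − rank ∂_1 = 4 − 3 = 1, and the invariant factors of ∂_1 are all 1, so H_0 = Z.
  H_1: rank ker ∂_1 − rank ∂_2 = (6 − 3) − 3 = 0, and the invariant factors of ∂_2 are all 1, so H_1 = 0.
  H_2: rank ker ∂_2 − rank ∂_3 = (4 − 3) − 0 = 1, and there is no ∂_3, so H_2 = Z.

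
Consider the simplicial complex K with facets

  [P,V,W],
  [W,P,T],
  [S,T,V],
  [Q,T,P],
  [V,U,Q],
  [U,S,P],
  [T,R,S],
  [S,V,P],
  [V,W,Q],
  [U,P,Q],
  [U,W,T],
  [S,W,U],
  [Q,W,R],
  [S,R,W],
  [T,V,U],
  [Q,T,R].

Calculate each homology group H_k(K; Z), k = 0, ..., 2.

Take the total order P < Q < R < S < T < U < V < W on the vertex set. Then K (dimension 2) consists of the simplices:

  0-simplices (8): P, Q, R, S, T, U, V, W
  1-simplices (24): PQ, PS, PT, PU, PV, PW, QR, QT, QU, QV, QW, RS, RT, RW, ST, SU, SV, SW, TU, TV, TW, UV, UW, VW
  2-simplices (16): PQT, PQU, PSU, PSV, PTW, PVW, QRT, QRW, QUV, QVW, RST, RSW, STV, SUW, TUV, TUW

so the chain groups are C_0 ≅ Z^8, C_1 ≅ Z^24, C_2 ≅ Z^16.

Boundary ∂_1: C_1 → C_0 maps an edge to its endpoints' difference, ∂[p,q] = q − p. For instance
  ∂PW = W − P.
As a 8×24 matrix over Z this has rank 7, with invariant factors (1,1,1,1,1,1,1).

The boundary map ∂_2: C_2 → C_1 maps a triangle to the signed sum of its edges. For instance
  ∂PTW = TW − PW + PT,
  ∂QVW = VW − QW + QV.
This gives a 24×16 integer matrix of rank 15; reducing to Smith normal form yields diagonal entries (1,1,1,1,1,1,1,1,1,1,1,1,1,1,1).

Now H_k = ker ∂_k / im ∂_{k+1}, so:

  H_0: rank C_0 − rank ∂_1 = 8 − 7 = 1, and the invariant factors of ∂_1 are all 1, so H_0 ≅ Z.
  H_1: rank ker ∂_1 − rank ∂_2 = (24 − 7) − 15 = 2, and the invariant factors of ∂_2 are all 1, so H_1 ≅ Z^2.
  H_2: rank ker ∂_2 − rank ∂_3 = (16 − 15) − 0 = 1, and there is no ∂_3, so H_2 ≅ Z.

As a check, the Euler characteristic is 8 − 24 + 16 = 0, which agrees with 1 − 2 + 1 = 0.

H_0 = Z,  H_1 = Z^2,  H_2 = Z.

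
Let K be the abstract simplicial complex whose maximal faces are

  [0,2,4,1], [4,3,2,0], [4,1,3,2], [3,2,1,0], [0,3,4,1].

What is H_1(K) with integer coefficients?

We work with the vertex ordering 0 < 1 < 2 < 3 < 4. The simplices of K, each written with vertices in increasing order, are:

  0-simplices (5): [0], [1], [2], [3], [4]
  1-simplices (10): [0,1], [0,2], [0,3], [0,4], [1,2], [1,3], [1,4], [2,3], [2,4], [3,4]
  2-simplices (10): [0,1,2], [0,1,3], [0,1,4], [0,2,3], [0,2,4], [0,3,4], [1,2,3], [1,2,4], [1,3,4], [2,3,4]
  3-simplices (5): [0,1,2,3], [0,1,2,4], [0,1,3,4], [0,2,3,4], [1,2,3,4]

so the chain groups are C_0 ≅ Z^5, C_1 ≅ Z^10, C_2 ≅ Z^10, C_3 ≅ Z^5.

Boundary ∂_1: C_1 → C_0 is given by ∂[p,q] = [q] − [p]. For instance
  ∂[0,4] = [4] − [0].
As a 5×10 matrix over Z this has rank 4, with invariant factors (1,1,1,1).

The boundary map ∂_2: C_2 → C_1 acts by ∂[p,q,r] = [q,r] − [p,r] + [p,q]. For instance
  ∂[0,2,4] = [2,4] − [0,4] + [0,2],
  ∂[1,3,4] = [3,4] − [1,4] + [1,3].
As a 10×10 matrix over Z this has rank 6, with invariant factors (1,1,1,1,1,1).

The boundary map ∂_3: C_3 → C_2 sends each 3-simplex σ to the alternating sum Σ_i (−1)^i (σ with its i-th vertex removed). For instance
  ∂[0,2,3,4] = [2,3,4] − [0,3,4] + [0,2,4] − [0,2,3],
  ∂[0,1,2,3] = [1,2,3] − [0,2,3] + [0,1,3] − [0,1,2].
This gives a 10×5 integer matrix of rank 4; reducing to Smith normal form yields diagonal entries (1,1,1,1).

Now H_k = ker ∂_k / im ∂_{k+1}, so:

  H_1: rank ker ∂_1 − rank ∂_2 = (10 − 4) − 6 = 0, and the invariant factors of ∂_2 are all 1, so H_1 = 0.

H_1 = 0.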